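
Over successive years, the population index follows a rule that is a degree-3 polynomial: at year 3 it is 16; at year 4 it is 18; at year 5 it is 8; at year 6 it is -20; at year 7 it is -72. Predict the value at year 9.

-272

Write the value at n as u(n).
First differences: 2, -10, -28, -52. Second differences: -12, -18, -24. Third differences: -6, -6.
Level-3 differences are constant, so u has degree 3.
Fitting a degree-3 polynomial gives u(n) = -n³ + 6n² - 3n - 2.
Then u(9) = -272.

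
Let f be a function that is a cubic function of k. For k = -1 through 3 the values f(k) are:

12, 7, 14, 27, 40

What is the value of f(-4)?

Write f(k) = ak³ + bk² + ck + d; the 5 given values yield a linear system in the 4 coefficients.
Solving, f(k) = -k³ + 6k² + 2k + 7.
Then f(-4) = 159.

159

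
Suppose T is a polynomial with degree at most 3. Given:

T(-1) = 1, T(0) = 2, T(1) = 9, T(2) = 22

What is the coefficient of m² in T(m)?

Write T(m) = am³ + bm² + cm + d; the 4 given values yield a linear system in the 4 coefficients.
Solving, the leading coefficient vanishes, and T(m) = 3m² + 4m + 2.
The coefficient of m² is 3.

3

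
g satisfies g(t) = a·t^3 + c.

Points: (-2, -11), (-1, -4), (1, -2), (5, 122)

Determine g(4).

From g(-2) = -11 and g(-1) = -4: -8a + c = -11 and -1a + c = -4.
Subtracting: 7a = 7, so a = 1; then c = -11 − 1·(-8) = -3.
So g(t) = 1t³ − 3, and g(4) = 61.

61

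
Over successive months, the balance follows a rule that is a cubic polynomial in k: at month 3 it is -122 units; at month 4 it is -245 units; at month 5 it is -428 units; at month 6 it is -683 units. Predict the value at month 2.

-47

Write the value at k as h(k).
Write h(k) = ak³ + bk² + ck + d; the 4 given values yield a linear system in the 4 coefficients.
Solving, h(k) = -2k³ - 6k² - 7k + 7.
Then h(2) = -47.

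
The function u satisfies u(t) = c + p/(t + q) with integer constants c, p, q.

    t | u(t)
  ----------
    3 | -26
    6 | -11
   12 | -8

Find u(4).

-16

(u(t) − c)(t + q) = p for each data point; the three points give a linear system in c and q, then p follows.
Solving: c = -6, q = -2, p = -20, so u(t) = -6 − 20/(t − 2).
Then u(4) = -6 − 20/2 = -16.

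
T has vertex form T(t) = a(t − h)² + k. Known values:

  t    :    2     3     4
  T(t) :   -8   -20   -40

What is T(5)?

-68

First differences -12, -20; second difference -8 = 2a, so a = -4.
Expanding, the t-coefficient is −2ah = 8h; matching it to the data gives h = 1, and then k = -4.
So T(t) = -4(t − 1)² − 4.
T(5) = -4·4² − 4 = -68.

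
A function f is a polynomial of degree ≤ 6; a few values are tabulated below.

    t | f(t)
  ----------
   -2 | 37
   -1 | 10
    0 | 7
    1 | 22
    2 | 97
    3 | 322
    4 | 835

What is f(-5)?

First differences: -27, -3, 15, 75, 225, 513. Second differences: 24, 18, 60, 150, 288. Third differences: -6, 42, 90, 138. Fourth differences: 48, 48, 48.
Level-4 differences are constant, so f has degree 4.
Fitting a degree-4 polynomial gives f(t) = 2t^4 + 3t³ + 7t² + 3t + 7.
Then f(-5) = 1042.

1042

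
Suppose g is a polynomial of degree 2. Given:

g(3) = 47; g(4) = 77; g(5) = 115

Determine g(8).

Write g(m) = am² + bm + c; the 3 given values yield a linear system in the 3 coefficients.
Solving, g(m) = 4m² + 2m + 5.
Then g(8) = 277.

277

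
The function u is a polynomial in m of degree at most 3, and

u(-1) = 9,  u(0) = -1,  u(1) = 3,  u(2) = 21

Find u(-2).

33

First differences: -10, 4, 18. Second differences: 14, 14.
Level-2 differences are constant, so u has degree 2.
Fitting a degree-2 polynomial gives u(m) = 7m² - 3m - 1.
Then u(-2) = 33.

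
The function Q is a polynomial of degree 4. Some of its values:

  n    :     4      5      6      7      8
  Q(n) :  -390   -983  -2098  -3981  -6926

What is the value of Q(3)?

Write Q(n) = an^4 + bn³ + cn² + dn + e; the 5 given values yield a linear system in the 5 coefficients.
Solving, Q(n) = -2n^4 + 3n³ - 4n² - 2n + 2.
Then Q(3) = -121.

-121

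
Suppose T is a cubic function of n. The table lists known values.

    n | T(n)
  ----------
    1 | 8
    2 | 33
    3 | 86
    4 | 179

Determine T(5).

Write T(n) = an³ + bn² + cn + d; the 4 given values yield a linear system in the 4 coefficients.
Solving, T(n) = 2n³ + 2n² + 5n - 1.
Then T(5) = 324.

324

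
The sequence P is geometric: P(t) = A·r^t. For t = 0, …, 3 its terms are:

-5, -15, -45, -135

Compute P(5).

-1215

Consecutive ratio: -15/(-5) = 3, and -45/(-15) = 3, so r = 3.
Then A·3^0 = -5 gives A = -5, and P(t) = -5·3^t.
P(5) = -5·3^5 = -1215.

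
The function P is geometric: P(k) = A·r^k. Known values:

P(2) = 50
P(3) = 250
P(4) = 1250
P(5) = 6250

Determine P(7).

Consecutive ratio: 250/50 = 5, and 1250/250 = 5, so r = 5.
Then A·5^2 = 50 gives A = 2, and P(k) = 2·5^k.
P(7) = 2·5^7 = 156250.

156250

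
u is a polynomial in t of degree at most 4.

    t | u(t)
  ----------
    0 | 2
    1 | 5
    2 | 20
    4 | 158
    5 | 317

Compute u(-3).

Write u(t) = at^4 + bt³ + ct² + dt + e; the 5 given values yield a linear system in the 5 coefficients.
Solving, the leading coefficient vanishes, and u(t) = 3t³ - 3t² + 3t + 2.
Then u(-3) = -115.

-115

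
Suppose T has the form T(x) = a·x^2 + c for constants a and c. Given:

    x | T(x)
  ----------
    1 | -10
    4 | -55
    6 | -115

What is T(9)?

-250

From T(1) = -10 and T(4) = -55: 1a + c = -10 and 16a + c = -55.
Subtracting: 15a = -45, so a = -3; then c = -10 − (-3)·1 = -7.
So T(x) = -3x² − 7, and T(9) = -250.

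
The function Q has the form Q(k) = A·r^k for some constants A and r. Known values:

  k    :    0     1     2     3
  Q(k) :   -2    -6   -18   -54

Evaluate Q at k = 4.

Consecutive ratio: -6/(-2) = 3, and -18/(-6) = 3, so r = 3.
Then A·3^0 = -2 gives A = -2, and Q(k) = -2·3^k.
Q(4) = -2·3^4 = -162.

-162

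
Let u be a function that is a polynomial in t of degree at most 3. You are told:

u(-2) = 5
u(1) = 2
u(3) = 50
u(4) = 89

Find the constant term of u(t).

-7

Write u(t) = at³ + bt² + ct + d; the 4 given values yield a linear system in the 4 coefficients.
Solving, the leading coefficient vanishes, and u(t) = 5t² + 4t - 7.
The constant term is u(0) = -7.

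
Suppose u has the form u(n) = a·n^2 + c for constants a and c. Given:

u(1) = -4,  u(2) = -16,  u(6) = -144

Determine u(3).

From u(1) = -4 and u(2) = -16: 1a + c = -4 and 4a + c = -16.
Subtracting: 3a = -12, so a = -4; then c = -4 − (-4)·1 = 0.
So u(n) = -4n² + 0, and u(3) = -36.

-36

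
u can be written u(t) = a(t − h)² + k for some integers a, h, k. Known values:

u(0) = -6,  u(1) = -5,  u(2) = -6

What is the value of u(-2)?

First differences 1, -1; second difference -2 = 2a, so a = -1.
Expanding, the t-coefficient is −2ah = 2h; matching it to the data gives h = 1, and then k = -5.
So u(t) = -1(t − 1)² − 5.
u(-2) = -1·(-3)² − 5 = -14.

-14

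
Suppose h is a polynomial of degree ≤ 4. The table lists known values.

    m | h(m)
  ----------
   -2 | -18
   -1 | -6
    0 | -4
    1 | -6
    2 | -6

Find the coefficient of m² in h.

-2

Write h(m) = am^4 + bm³ + cm² + dm + e; the 5 given values yield a linear system in the 5 coefficients.
Solving, the leading coefficient vanishes, and h(m) = m³ - 2m² - m - 4.
The coefficient of m² is -2.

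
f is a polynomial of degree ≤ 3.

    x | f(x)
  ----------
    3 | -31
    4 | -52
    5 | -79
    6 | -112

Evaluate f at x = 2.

Write f(x) = ax³ + bx² + cx + d; the 4 given values yield a linear system in the 4 coefficients.
Solving, the leading coefficient vanishes, and f(x) = -3x² - 4.
Then f(2) = -16.

-16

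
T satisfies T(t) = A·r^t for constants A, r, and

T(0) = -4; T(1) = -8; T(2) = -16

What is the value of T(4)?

Consecutive ratio: -8/(-4) = 2, and -16/(-8) = 2, so r = 2.
Then A·2^0 = -4 gives A = -4, and T(t) = -4·2^t.
T(4) = -4·2^4 = -64.

-64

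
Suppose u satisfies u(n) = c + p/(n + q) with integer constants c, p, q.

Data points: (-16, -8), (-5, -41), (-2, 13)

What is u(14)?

(u(n) − c)(n + q) = p for each data point; the three points give a linear system in c and q, then p follows.
Solving: c = -5, q = 4, p = 36, so u(n) = -5 + 36/(n + 4).
Then u(14) = -5 + 36/18 = -3.

-3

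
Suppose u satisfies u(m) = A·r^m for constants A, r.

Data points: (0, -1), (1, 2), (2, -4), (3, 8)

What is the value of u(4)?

-16

Consecutive ratio: 2/(-1) = -2, and -4/2 = -2, so r = -2.
Then A·(-2)^0 = -1 gives A = -1, and u(m) = -1·(-2)^m.
u(4) = -1·(-2)^4 = -16.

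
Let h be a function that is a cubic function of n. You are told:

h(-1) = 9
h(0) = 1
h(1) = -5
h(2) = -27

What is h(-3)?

103

Write h(n) = an³ + bn² + cn + d; the 4 given values yield a linear system in the 4 coefficients.
Solving, h(n) = -3n³ + n² - 4n + 1.
Then h(-3) = 103.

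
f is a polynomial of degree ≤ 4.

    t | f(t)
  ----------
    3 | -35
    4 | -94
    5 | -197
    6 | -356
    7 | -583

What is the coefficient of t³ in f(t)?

First differences: -59, -103, -159, -227. Second differences: -44, -56, -68. Third differences: -12, -12.
Level-3 differences are constant, so f has degree 3.
Fitting a degree-3 polynomial gives f(t) = -2t³ + 2t² + t - 2.
The coefficient of t³ is -2.

-2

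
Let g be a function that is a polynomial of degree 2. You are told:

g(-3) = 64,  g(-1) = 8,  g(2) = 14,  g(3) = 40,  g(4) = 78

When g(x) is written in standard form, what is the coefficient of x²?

6

Write g(x) = ax² + bx + c; the 5 given values yield a linear system in the 3 coefficients.
Solving, g(x) = 6x² - 4x - 2.
The coefficient of x² is 6.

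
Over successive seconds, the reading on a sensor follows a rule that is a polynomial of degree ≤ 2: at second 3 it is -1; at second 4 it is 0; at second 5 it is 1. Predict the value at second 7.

3

Write the value at x as u(x).
First differences: 1, 1.
Level-1 differences are constant, so u has degree 1.
Fitting a degree-1 polynomial gives u(x) = x - 4.
Then u(7) = 3.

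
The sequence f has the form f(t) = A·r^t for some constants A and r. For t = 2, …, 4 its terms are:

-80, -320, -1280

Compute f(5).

Consecutive ratio: -320/(-80) = 4, and -1280/(-320) = 4, so r = 4.
Then A·4^2 = -80 gives A = -5, and f(t) = -5·4^t.
f(5) = -5·4^5 = -5120.

-5120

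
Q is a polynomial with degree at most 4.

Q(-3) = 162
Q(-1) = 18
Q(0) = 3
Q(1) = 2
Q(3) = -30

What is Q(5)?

Write Q(n) = an^4 + bn³ + cn² + dn + e; the 5 given values yield a linear system in the 5 coefficients.
Solving, the leading coefficient vanishes, and Q(n) = -3n³ + 7n² - 5n + 3.
Then Q(5) = -222.

-222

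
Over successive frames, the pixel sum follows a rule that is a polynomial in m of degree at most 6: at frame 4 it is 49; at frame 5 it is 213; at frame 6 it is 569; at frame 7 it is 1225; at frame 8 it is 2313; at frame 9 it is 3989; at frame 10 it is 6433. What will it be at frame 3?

-7

Write the value at m as g(m).
First differences: 164, 356, 656, 1088, 1676, 2444. Second differences: 192, 300, 432, 588, 768. Third differences: 108, 132, 156, 180. Fourth differences: 24, 24, 24.
Level-4 differences are constant, so g has degree 4.
Fitting a degree-4 polynomial gives g(m) = m^4 - 4m³ + 5m² - 6m - 7.
Then g(3) = -7.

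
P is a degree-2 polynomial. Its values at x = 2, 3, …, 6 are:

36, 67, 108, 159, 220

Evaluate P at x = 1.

First differences: 31, 41, 51, 61. Second differences: 10, 10, 10.
Level-2 differences are constant, so P has degree 2.
Fitting a degree-2 polynomial gives P(x) = 5x² + 6x + 4.
Then P(1) = 15.

15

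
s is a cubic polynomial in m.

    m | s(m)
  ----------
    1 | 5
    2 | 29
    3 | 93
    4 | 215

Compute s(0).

3

Write s(m) = am³ + bm² + cm + d; the 4 given values yield a linear system in the 4 coefficients.
Solving, s(m) = 3m³ + 2m² - 3m + 3.
Then s(0) = 3.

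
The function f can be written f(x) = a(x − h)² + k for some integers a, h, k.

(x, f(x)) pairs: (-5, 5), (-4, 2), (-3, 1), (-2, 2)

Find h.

First differences -3, -1, 1; second difference 2 = 2a, so a = 1.
Expanding, the x-coefficient is −2ah = -2h; matching it to the data gives h = -3, and then k = 1.
So f(x) = 1(x + 3)² + 1.
Hence h = -3.

-3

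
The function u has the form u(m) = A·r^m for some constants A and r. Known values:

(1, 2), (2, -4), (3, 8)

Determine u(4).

Consecutive ratio: -4/2 = -2, and 8/(-4) = -2, so r = -2.
Then A·(-2)^1 = 2 gives A = -1, and u(m) = -1·(-2)^m.
u(4) = -1·(-2)^4 = -16.

-16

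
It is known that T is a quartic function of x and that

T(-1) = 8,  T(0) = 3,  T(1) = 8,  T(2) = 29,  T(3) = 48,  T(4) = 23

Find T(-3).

Write T(x) = ax^4 + bx³ + cx² + dx + e; the 6 given values yield a linear system in the 5 coefficients.
Solving, T(x) = -x^4 + 3x³ + 6x² - 3x + 3.
Then T(-3) = -96.

-96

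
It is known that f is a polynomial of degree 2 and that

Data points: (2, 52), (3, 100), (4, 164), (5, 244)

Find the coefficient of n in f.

First differences: 48, 64, 80. Second differences: 16, 16.
Level-2 differences are constant, so f has degree 2.
Fitting a degree-2 polynomial gives f(n) = 8n² + 8n + 4.
The coefficient of n is 8.

8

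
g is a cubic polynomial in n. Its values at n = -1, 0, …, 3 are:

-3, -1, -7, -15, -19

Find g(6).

First differences: 2, -6, -8, -4. Second differences: -8, -2, 4. Third differences: 6, 6.
Level-3 differences are constant, so g has degree 3.
Fitting a degree-3 polynomial gives g(n) = n³ - 4n² - 3n - 1.
Then g(6) = 53.

53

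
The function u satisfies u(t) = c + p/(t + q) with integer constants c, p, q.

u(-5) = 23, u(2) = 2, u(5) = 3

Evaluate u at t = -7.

11

(u(t) − c)(t + q) = p for each data point; the three points give a linear system in c and q, then p follows.
Solving: c = 5, q = 4, p = -18, so u(t) = 5 − 18/(t + 4).
Then u(-7) = 5 − 18/(-3) = 11.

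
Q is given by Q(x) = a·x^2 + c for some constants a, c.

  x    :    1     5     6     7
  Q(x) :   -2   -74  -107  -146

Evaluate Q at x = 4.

-47

From Q(1) = -2 and Q(5) = -74: 1a + c = -2 and 25a + c = -74.
Subtracting: 24a = -72, so a = -3; then c = -2 − (-3)·1 = 1.
So Q(x) = -3x² + 1, and Q(4) = -47.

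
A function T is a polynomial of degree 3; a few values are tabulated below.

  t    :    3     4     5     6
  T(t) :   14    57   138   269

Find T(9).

1082

Write T(t) = at³ + bt² + ct + d; the 4 given values yield a linear system in the 4 coefficients.
Solving, T(t) = 2t³ - 5t² + 4t - 7.
Then T(9) = 1082.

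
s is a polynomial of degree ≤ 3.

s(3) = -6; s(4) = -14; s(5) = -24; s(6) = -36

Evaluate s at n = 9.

First differences: -8, -10, -12. Second differences: -2, -2.
Level-2 differences are constant, so s has degree 2.
Fitting a degree-2 polynomial gives s(n) = -n² - n + 6.
Then s(9) = -84.

-84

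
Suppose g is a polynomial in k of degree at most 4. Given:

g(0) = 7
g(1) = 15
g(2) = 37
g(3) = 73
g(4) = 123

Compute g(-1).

First differences: 8, 22, 36, 50. Second differences: 14, 14, 14.
Level-2 differences are constant, so g has degree 2.
Fitting a degree-2 polynomial gives g(k) = 7k² + k + 7.
Then g(-1) = 13.

13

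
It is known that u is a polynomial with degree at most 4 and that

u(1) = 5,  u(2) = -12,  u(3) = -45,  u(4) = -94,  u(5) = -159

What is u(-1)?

-9

First differences: -17, -33, -49, -65. Second differences: -16, -16, -16.
Level-2 differences are constant, so u has degree 2.
Fitting a degree-2 polynomial gives u(t) = -8t² + 7t + 6.
Then u(-1) = -9.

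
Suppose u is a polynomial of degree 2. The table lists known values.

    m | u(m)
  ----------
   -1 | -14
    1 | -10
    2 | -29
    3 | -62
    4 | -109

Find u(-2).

-37

Write u(m) = am² + bm + c; the 5 given values yield a linear system in the 3 coefficients.
Solving, u(m) = -7m² + 2m - 5.
Then u(-2) = -37.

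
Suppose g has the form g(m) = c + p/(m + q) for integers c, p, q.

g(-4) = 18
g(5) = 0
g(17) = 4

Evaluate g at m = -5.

(g(m) − c)(m + q) = p for each data point; the three points give a linear system in c and q, then p follows.
Solving: c = 6, q = 1, p = -36, so g(m) = 6 − 36/(m + 1).
Then g(-5) = 6 − 36/(-4) = 15.

15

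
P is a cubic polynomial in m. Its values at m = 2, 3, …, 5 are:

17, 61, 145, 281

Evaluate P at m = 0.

1

Write P(m) = am³ + bm² + cm + d; the 4 given values yield a linear system in the 4 coefficients.
Solving, P(m) = 2m³ + 2m² - 4m + 1.
Then P(0) = 1.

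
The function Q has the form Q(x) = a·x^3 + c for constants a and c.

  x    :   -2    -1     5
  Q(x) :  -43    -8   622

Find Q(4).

317

From Q(-2) = -43 and Q(-1) = -8: -8a + c = -43 and -1a + c = -8.
Subtracting: 7a = 35, so a = 5; then c = -43 − 5·(-8) = -3.
So Q(x) = 5x³ − 3, and Q(4) = 317.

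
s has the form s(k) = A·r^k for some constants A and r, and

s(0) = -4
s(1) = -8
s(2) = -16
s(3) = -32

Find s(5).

-128

Consecutive ratio: -8/(-4) = 2, and -16/(-8) = 2, so r = 2.
Then A·2^0 = -4 gives A = -4, and s(k) = -4·2^k.
s(5) = -4·2^5 = -128.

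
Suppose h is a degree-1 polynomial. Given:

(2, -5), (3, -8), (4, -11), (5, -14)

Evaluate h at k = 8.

Write h(k) = ak + b; the 4 given values yield a linear system in the 2 coefficients.
Solving, h(k) = -3k + 1.
Then h(8) = -23.

-23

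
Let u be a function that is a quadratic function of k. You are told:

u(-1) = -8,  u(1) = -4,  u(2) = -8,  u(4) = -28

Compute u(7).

-88

Write u(k) = ak² + bk + c; the 4 given values yield a linear system in the 3 coefficients.
Solving, u(k) = -2k² + 2k - 4.
Then u(7) = -88.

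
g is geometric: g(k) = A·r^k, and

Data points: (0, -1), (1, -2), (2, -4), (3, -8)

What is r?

2

Consecutive ratio: -2/(-1) = 2, and -4/(-2) = 2, so r = 2.
Then A·2^0 = -1 gives A = -1, and g(k) = -1·2^k.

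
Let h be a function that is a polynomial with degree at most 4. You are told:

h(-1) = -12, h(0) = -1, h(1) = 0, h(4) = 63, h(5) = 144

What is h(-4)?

-225

Write h(k) = ak^4 + bk³ + ck² + dk + e; the 5 given values yield a linear system in the 5 coefficients.
Solving, the leading coefficient vanishes, and h(k) = 2k³ - 5k² + 4k - 1.
Then h(-4) = -225.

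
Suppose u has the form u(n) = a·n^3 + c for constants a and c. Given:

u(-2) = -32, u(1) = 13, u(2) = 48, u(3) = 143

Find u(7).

1723

From u(-2) = -32 and u(1) = 13: -8a + c = -32 and 1a + c = 13.
Subtracting: 9a = 45, so a = 5; then c = -32 − 5·(-8) = 8.
So u(n) = 5n³ + 8, and u(7) = 1723.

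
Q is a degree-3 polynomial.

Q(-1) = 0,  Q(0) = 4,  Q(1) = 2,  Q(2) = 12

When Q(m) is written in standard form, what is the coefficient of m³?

3

Write Q(m) = am³ + bm² + cm + d; the 4 given values yield a linear system in the 4 coefficients.
Solving, Q(m) = 3m³ - 3m² - 2m + 4.
The coefficient of m³ is 3.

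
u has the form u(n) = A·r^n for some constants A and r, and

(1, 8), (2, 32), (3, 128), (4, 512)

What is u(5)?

2048

Consecutive ratio: 32/8 = 4, and 128/32 = 4, so r = 4.
Then A·4^1 = 8 gives A = 2, and u(n) = 2·4^n.
u(5) = 2·4^5 = 2048.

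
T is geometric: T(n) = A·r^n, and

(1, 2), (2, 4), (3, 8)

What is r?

2

Consecutive ratio: 4/2 = 2, and 8/4 = 2, so r = 2.
Then A·2^1 = 2 gives A = 1, and T(n) = 1·2^n.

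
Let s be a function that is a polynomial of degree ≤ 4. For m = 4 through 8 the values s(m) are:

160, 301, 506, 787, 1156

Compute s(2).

First differences: 141, 205, 281, 369. Second differences: 64, 76, 88. Third differences: 12, 12.
Level-3 differences are constant, so s has degree 3.
Fitting a degree-3 polynomial gives s(m) = 2m³ + 2m² + m - 4.
Then s(2) = 22.

22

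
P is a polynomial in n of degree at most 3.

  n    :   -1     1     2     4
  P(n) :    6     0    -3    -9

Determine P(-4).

15

Write P(n) = an³ + bn² + cn + d; the 4 given values yield a linear system in the 4 coefficients.
Solving, the top 2 coefficients vanish, and P(n) = -3n + 3.
Then P(-4) = 15.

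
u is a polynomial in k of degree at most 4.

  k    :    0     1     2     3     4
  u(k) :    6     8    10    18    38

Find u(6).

First differences: 2, 2, 8, 20. Second differences: 0, 6, 12. Third differences: 6, 6.
Level-3 differences are constant, so u has degree 3.
Fitting a degree-3 polynomial gives u(k) = k³ - 3k² + 4k + 6.
Then u(6) = 138.

138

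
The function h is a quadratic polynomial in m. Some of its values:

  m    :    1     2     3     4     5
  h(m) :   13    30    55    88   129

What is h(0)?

First differences: 17, 25, 33, 41. Second differences: 8, 8, 8.
Level-2 differences are constant, so h has degree 2.
Fitting a degree-2 polynomial gives h(m) = 4m² + 5m + 4.
The constant term is h(0) = 4.

4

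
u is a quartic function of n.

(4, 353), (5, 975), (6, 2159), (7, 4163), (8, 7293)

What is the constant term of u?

Write u(n) = an^4 + bn³ + cn² + dn + e; the 5 given values yield a linear system in the 5 coefficients.
Solving, u(n) = 2n^4 - n³ - 6n² - n + 5.
The constant term is u(0) = 5.

5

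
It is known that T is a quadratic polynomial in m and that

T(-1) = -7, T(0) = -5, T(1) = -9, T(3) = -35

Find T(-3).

Write T(m) = am² + bm + c; the 4 given values yield a linear system in the 3 coefficients.
Solving, T(m) = -3m² - m - 5.
Then T(-3) = -29.

-29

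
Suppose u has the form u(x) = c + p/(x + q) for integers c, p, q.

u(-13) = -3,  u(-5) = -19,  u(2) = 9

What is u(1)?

11

(u(x) − c)(x + q) = p for each data point; the three points give a linear system in c and q, then p follows.
Solving: c = 1, q = 3, p = 40, so u(x) = 1 + 40/(x + 3).
Then u(1) = 1 + 40/4 = 11.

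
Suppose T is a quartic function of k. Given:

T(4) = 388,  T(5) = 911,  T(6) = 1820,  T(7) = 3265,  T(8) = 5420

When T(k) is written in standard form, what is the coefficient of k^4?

1

Write T(k) = ak^4 + bk³ + ck² + dk + e; the 5 given values yield a linear system in the 5 coefficients.
Solving, T(k) = k^4 + 3k³ - 3k² - 2k - 4.
The coefficient of k^4 is 1.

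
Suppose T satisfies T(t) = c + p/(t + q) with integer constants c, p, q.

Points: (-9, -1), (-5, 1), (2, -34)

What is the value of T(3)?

(T(t) − c)(t + q) = p for each data point; the three points give a linear system in c and q, then p follows.
Solving: c = -4, q = -1, p = -30, so T(t) = -4 − 30/(t − 1).
Then T(3) = -4 − 30/2 = -19.

-19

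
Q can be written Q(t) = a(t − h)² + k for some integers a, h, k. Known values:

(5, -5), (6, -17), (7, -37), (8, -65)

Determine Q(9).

First differences -12, -20, -28; second difference -8 = 2a, so a = -4.
Expanding, the t-coefficient is −2ah = 8h; matching it to the data gives h = 4, and then k = -1.
So Q(t) = -4(t − 4)² − 1.
Q(9) = -4·5² − 1 = -101.

-101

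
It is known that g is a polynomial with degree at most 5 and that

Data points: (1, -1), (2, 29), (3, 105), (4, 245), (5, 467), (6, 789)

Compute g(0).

-3

First differences: 30, 76, 140, 222, 322. Second differences: 46, 64, 82, 100. Third differences: 18, 18, 18.
Level-3 differences are constant, so g has degree 3.
Fitting a degree-3 polynomial gives g(t) = 3t³ + 5t² - 6t - 3.
Then g(0) = -3.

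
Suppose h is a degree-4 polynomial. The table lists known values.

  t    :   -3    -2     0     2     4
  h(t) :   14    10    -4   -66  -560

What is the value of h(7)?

Write h(t) = at^4 + bt³ + ct² + dt + e; the 5 given values yield a linear system in the 5 coefficients.
Solving, h(t) = -t^4 - 4t³ - 2t² - 3t - 4.
Then h(7) = -3896.

-3896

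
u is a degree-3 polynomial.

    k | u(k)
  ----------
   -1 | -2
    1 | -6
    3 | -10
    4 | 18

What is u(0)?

2

Write u(k) = ak³ + bk² + ck + d; the 4 given values yield a linear system in the 4 coefficients.
Solving, u(k) = 2k³ - 6k² - 4k + 2.
The constant term is u(0) = 2.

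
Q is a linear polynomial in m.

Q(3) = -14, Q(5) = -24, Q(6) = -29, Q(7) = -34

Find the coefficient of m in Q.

-5

Write Q(m) = am + b; the 4 given values yield a linear system in the 2 coefficients.
Solving, Q(m) = -5m + 1.
The coefficient of m is -5.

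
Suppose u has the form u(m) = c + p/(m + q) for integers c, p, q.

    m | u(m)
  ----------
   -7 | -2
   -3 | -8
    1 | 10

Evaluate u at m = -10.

(u(m) − c)(m + q) = p for each data point; the three points give a linear system in c and q, then p follows.
Solving: c = 1, q = 1, p = 18, so u(m) = 1 + 18/(m + 1).
Then u(-10) = 1 + 18/(-9) = -1.

-1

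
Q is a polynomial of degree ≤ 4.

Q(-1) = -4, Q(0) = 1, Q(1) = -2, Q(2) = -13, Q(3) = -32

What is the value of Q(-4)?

-67

Write Q(x) = ax^4 + bx³ + cx² + dx + e; the 5 given values yield a linear system in the 5 coefficients.
Solving, the top 2 coefficients vanish, and Q(x) = -4x² + x + 1.
Then Q(-4) = -67.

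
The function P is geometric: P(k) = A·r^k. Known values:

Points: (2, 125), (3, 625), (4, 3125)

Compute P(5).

Consecutive ratio: 625/125 = 5, and 3125/625 = 5, so r = 5.
Then A·5^2 = 125 gives A = 5, and P(k) = 5·5^k.
P(5) = 5·5^5 = 15625.

15625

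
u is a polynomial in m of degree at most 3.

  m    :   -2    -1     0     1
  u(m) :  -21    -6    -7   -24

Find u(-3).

-52

First differences: 15, -1, -17. Second differences: -16, -16.
Level-2 differences are constant, so u has degree 2.
Fitting a degree-2 polynomial gives u(m) = -8m² - 9m - 7.
Then u(-3) = -52.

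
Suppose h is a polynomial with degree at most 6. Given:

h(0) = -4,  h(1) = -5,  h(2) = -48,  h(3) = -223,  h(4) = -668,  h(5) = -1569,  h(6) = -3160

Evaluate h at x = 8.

-9588

Write h(x) = ax^6 + bx^5 + cx^4 + dx³ + ex² + px + q; the 7 given values yield a linear system in the 7 coefficients.
Solving, the top 2 coefficients vanish, and h(x) = -2x^4 - 3x³ + 2x² + 2x - 4.
Then h(8) = -9588.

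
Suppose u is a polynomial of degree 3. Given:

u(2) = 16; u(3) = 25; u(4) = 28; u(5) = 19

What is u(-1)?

13

Write u(x) = ax³ + bx² + cx + d; the 4 given values yield a linear system in the 4 coefficients.
Solving, u(x) = -x³ + 6x² - 2x + 4.
Then u(-1) = 13.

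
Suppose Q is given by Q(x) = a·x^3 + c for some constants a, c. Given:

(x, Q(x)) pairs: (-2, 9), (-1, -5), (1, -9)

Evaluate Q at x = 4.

-135

From Q(-2) = 9 and Q(-1) = -5: -8a + c = 9 and -1a + c = -5.
Subtracting: 7a = -14, so a = -2; then c = 9 − (-2)·(-8) = -7.
So Q(x) = -2x³ − 7, and Q(4) = -135.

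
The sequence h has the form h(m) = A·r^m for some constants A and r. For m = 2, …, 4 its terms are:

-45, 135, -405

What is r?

-3

Consecutive ratio: 135/(-45) = -3, and -405/135 = -3, so r = -3.
Then A·(-3)^2 = -45 gives A = -5, and h(m) = -5·(-3)^m.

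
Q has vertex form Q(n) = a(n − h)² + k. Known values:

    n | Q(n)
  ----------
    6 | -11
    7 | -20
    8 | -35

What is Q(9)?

-56

First differences -9, -15; second difference -6 = 2a, so a = -3.
Expanding, the n-coefficient is −2ah = 6h; matching it to the data gives h = 5, and then k = -8.
So Q(n) = -3(n − 5)² − 8.
Q(9) = -3·4² − 8 = -56.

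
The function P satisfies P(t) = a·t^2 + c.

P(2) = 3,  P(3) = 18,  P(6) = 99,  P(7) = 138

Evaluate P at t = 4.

From P(2) = 3 and P(3) = 18: 4a + c = 3 and 9a + c = 18.
Subtracting: 5a = 15, so a = 3; then c = 3 − 3·4 = -9.
So P(t) = 3t² − 9, and P(4) = 39.

39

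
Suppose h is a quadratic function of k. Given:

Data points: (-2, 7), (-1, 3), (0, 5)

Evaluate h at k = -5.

Write h(k) = ak² + bk + c; the 3 given values yield a linear system in the 3 coefficients.
Solving, h(k) = 3k² + 5k + 5.
Then h(-5) = 55.

55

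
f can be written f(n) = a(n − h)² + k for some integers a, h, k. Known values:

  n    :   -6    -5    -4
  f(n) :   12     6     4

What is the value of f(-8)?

First differences -6, -2; second difference 4 = 2a, so a = 2.
Expanding, the n-coefficient is −2ah = -4h; matching it to the data gives h = -4, and then k = 4.
So f(n) = 2(n + 4)² + 4.
f(-8) = 2·(-4)² + 4 = 36.

36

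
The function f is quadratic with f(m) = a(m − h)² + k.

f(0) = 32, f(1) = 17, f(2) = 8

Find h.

3

First differences -15, -9; second difference 6 = 2a, so a = 3.
Expanding, the m-coefficient is −2ah = -6h; matching it to the data gives h = 3, and then k = 5.
So f(m) = 3(m − 3)² + 5.
Hence h = 3.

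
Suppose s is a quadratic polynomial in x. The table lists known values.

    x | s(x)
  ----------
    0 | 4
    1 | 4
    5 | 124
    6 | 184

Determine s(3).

Write s(x) = ax² + bx + c; the 4 given values yield a linear system in the 3 coefficients.
Solving, s(x) = 6x² - 6x + 4.
Then s(3) = 40.

40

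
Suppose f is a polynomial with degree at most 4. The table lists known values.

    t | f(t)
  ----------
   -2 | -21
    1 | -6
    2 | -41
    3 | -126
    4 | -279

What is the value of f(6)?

-861

Write f(t) = at^4 + bt³ + ct² + dt + e; the 5 given values yield a linear system in the 5 coefficients.
Solving, the leading coefficient vanishes, and f(t) = -3t³ - 7t² + 7t - 3.
Then f(6) = -861.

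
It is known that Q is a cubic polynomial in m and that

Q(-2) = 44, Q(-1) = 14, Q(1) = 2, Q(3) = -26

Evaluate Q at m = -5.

374

Write Q(m) = am³ + bm² + cm + d; the 4 given values yield a linear system in the 4 coefficients.
Solving, Q(m) = -2m³ + 4m² - 4m + 4.
Then Q(-5) = 374.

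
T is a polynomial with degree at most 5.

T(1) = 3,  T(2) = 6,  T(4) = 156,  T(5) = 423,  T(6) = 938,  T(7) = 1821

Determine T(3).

Write T(t) = at^5 + bt^4 + ct³ + dt² + et + p; the 6 given values yield a linear system in the 6 coefficients.
Solving, the leading coefficient vanishes, and T(t) = t^4 - 2t³ + 3t² - 7t + 8.
Then T(3) = 41.

41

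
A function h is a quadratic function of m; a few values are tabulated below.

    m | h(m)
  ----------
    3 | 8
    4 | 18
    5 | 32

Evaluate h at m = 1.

0

Write h(m) = am² + bm + c; the 3 given values yield a linear system in the 3 coefficients.
Solving, h(m) = 2m² - 4m + 2.
Then h(1) = 0.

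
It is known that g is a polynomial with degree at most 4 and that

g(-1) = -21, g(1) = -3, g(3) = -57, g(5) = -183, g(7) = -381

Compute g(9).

Write g(k) = ak^4 + bk³ + ck² + dk + e; the 5 given values yield a linear system in the 5 coefficients.
Solving, the top 2 coefficients vanish, and g(k) = -9k² + 9k - 3.
Then g(9) = -651.

-651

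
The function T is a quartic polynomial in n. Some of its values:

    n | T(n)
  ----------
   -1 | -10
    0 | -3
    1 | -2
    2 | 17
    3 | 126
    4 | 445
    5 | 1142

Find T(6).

First differences: 7, 1, 19, 109, 319, 697. Second differences: -6, 18, 90, 210, 378. Third differences: 24, 72, 120, 168. Fourth differences: 48, 48, 48.
Level-4 differences are constant, so T has degree 4.
Extending the table by one column gives the next first difference 1291, so T(6) = 1142 + 1291 = 2433.

2433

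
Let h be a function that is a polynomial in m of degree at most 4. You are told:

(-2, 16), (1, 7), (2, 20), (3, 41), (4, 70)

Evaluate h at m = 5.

107

Write h(m) = am^4 + bm³ + cm² + dm + e; the 5 given values yield a linear system in the 5 coefficients.
Solving, the top 2 coefficients vanish, and h(m) = 4m² + m + 2.
Then h(5) = 107.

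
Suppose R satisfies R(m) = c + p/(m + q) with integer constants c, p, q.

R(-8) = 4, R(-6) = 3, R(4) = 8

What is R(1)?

10

(R(m) − c)(m + q) = p for each data point; the three points give a linear system in c and q, then p follows.
Solving: c = 6, q = 2, p = 12, so R(m) = 6 + 12/(m + 2).
Then R(1) = 6 + 12/3 = 10.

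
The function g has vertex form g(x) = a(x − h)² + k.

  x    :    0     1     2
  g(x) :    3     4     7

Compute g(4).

First differences 1, 3; second difference 2 = 2a, so a = 1.
Expanding, the x-coefficient is −2ah = -2h; matching it to the data gives h = 0, and then k = 3.
So g(x) = 1(x + 0)² + 3.
g(4) = 1·4² + 3 = 19.

19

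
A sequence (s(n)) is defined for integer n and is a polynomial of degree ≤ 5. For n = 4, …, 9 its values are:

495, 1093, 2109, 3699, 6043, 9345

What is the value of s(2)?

49

First differences: 598, 1016, 1590, 2344, 3302. Second differences: 418, 574, 754, 958. Third differences: 156, 180, 204. Fourth differences: 24, 24.
Level-4 differences are constant, so s has degree 4.
Fitting a degree-4 polynomial gives s(n) = n^4 + 4n³ - 2n² + 3n + 3.
Then s(2) = 49.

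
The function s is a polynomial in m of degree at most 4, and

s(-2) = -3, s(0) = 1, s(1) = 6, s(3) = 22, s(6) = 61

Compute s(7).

78

Write s(m) = am^4 + bm³ + cm² + dm + e; the 5 given values yield a linear system in the 5 coefficients.
Solving, the top 2 coefficients vanish, and s(m) = m² + 4m + 1.
Then s(7) = 78.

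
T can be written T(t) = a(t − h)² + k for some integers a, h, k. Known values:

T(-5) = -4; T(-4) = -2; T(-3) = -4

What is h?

First differences 2, -2; second difference -4 = 2a, so a = -2.
Expanding, the t-coefficient is −2ah = 4h; matching it to the data gives h = -4, and then k = -2.
So T(t) = -2(t + 4)² − 2.
Hence h = -4.

-4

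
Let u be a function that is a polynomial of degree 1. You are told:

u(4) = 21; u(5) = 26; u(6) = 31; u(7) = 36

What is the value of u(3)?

16

First differences: 5, 5, 5.
Level-1 differences are constant, so u has degree 1.
Fitting a degree-1 polynomial gives u(n) = 5n + 1.
Then u(3) = 16.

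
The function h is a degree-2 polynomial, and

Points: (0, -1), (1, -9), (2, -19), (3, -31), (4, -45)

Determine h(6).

First differences: -8, -10, -12, -14. Second differences: -2, -2, -2.
Level-2 differences are constant, so h has degree 2.
Fitting a degree-2 polynomial gives h(m) = -m² - 7m - 1.
Then h(6) = -79.

-79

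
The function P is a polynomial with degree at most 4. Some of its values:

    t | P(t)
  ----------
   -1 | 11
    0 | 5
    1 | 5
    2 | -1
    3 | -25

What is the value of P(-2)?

35

Write P(t) = at^4 + bt³ + ct² + dt + e; the 5 given values yield a linear system in the 5 coefficients.
Solving, the leading coefficient vanishes, and P(t) = -2t³ + 3t² - t + 5.
Then P(-2) = 35.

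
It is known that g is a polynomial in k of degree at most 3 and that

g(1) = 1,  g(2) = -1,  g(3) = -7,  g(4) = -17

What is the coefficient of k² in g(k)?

First differences: -2, -6, -10. Second differences: -4, -4.
Level-2 differences are constant, so g has degree 2.
Fitting a degree-2 polynomial gives g(k) = -2k² + 4k - 1.
The coefficient of k² is -2.

-2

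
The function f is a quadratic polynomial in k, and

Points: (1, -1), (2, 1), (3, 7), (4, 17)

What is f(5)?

First differences: 2, 6, 10. Second differences: 4, 4.
Level-2 differences are constant, so f has degree 2.
Extending the table by one column gives the next first difference 14, so f(5) = 17 + 14 = 31.

31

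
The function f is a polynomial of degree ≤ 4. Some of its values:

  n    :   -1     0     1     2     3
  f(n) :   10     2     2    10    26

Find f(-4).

82

First differences: -8, 0, 8, 16. Second differences: 8, 8, 8.
Level-2 differences are constant, so f has degree 2.
Fitting a degree-2 polynomial gives f(n) = 4n² - 4n + 2.
Then f(-4) = 82.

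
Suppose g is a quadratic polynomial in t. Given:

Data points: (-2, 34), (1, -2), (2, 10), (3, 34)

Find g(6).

178

Write g(t) = at² + bt + c; the 4 given values yield a linear system in the 3 coefficients.
Solving, g(t) = 6t² - 6t - 2.
Then g(6) = 178.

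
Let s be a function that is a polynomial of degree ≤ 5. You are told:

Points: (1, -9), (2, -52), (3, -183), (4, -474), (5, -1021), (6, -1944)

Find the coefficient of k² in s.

First differences: -43, -131, -291, -547, -923. Second differences: -88, -160, -256, -376. Third differences: -72, -96, -120. Fourth differences: -24, -24.
Level-4 differences are constant, so s has degree 4.
Fitting a degree-4 polynomial gives s(k) = -k^4 - 2k³ - 7k² + 7k - 6.
The coefficient of k² is -7.

-7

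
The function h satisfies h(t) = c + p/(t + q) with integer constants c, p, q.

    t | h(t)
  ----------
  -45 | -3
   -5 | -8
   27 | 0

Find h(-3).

-10

(h(t) − c)(t + q) = p for each data point; the three points give a linear system in c and q, then p follows.
Solving: c = -2, q = -3, p = 48, so h(t) = -2 + 48/(t − 3).
Then h(-3) = -2 + 48/(-6) = -10.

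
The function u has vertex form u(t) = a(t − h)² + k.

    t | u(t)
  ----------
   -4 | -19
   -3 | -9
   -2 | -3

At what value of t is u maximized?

First differences 10, 6; second difference -4 = 2a, so a = -2.
Expanding, the t-coefficient is −2ah = 4h; matching it to the data gives h = -1, and then k = -1.
So u(t) = -2(t + 1)² − 1.
Hence h = -1.

-1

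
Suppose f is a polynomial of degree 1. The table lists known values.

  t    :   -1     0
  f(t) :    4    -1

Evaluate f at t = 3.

-16

Write f(t) = at + b; the 2 given values yield a linear system in the 2 coefficients.
Solving, f(t) = -5t - 1.
Then f(3) = -16.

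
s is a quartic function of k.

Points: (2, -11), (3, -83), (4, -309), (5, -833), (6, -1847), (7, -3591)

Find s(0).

7

Write s(k) = ak^4 + bk³ + ck² + dk + e; the 6 given values yield a linear system in the 5 coefficients.
Solving, s(k) = -2k^4 + 4k³ - 3k² - 3k + 7.
Then s(0) = 7.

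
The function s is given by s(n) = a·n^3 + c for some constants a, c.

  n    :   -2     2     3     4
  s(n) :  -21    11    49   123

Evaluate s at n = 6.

427

From s(-2) = -21 and s(2) = 11: -8a + c = -21 and 8a + c = 11.
Subtracting: 16a = 32, so a = 2; then c = -21 − 2·(-8) = -5.
So s(n) = 2n³ − 5, and s(6) = 427.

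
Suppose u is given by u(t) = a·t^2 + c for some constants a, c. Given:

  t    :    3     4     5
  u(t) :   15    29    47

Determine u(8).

From u(3) = 15 and u(4) = 29: 9a + c = 15 and 16a + c = 29.
Subtracting: 7a = 14, so a = 2; then c = 15 − 2·9 = -3.
So u(t) = 2t² − 3, and u(8) = 125.

125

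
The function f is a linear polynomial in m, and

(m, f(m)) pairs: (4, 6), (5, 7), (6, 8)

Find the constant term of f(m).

2

First differences: 1, 1.
Level-1 differences are constant, so f has degree 1.
Fitting a degree-1 polynomial gives f(m) = m + 2.
The constant term is f(0) = 2.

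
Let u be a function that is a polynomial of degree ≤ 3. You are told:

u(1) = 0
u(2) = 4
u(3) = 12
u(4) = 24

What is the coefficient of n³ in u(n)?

First differences: 4, 8, 12. Second differences: 4, 4.
Level-2 differences are constant, so u has degree 2.
Fitting a degree-2 polynomial gives u(n) = 2n² - 2n.
The coefficient of n³ is 0.

0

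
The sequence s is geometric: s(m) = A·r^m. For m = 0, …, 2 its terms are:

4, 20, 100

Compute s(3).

500

Consecutive ratio: 20/4 = 5, and 100/20 = 5, so r = 5.
Then A·5^0 = 4 gives A = 4, and s(m) = 4·5^m.
s(3) = 4·5^3 = 500.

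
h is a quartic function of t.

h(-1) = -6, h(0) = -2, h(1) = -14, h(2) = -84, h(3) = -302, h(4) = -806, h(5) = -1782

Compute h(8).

-10122

Write h(t) = at^4 + bt³ + ct² + dt + e; the 7 given values yield a linear system in the 5 coefficients.
Solving, h(t) = -2t^4 - 3t³ - 6t² - t - 2.
Then h(8) = -10122.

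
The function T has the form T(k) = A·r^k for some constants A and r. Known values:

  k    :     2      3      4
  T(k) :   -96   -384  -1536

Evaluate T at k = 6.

Consecutive ratio: -384/(-96) = 4, and -1536/(-384) = 4, so r = 4.
Then A·4^2 = -96 gives A = -6, and T(k) = -6·4^k.
T(6) = -6·4^6 = -24576.

-24576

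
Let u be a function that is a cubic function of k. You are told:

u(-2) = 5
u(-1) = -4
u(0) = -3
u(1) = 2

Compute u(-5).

Write u(k) = ak³ + bk² + ck + d; the 4 given values yield a linear system in the 4 coefficients.
Solving, u(k) = -k³ + 2k² + 4k - 3.
Then u(-5) = 152.

152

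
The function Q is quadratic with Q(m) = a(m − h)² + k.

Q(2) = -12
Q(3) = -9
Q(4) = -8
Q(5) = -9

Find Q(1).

First differences 3, 1, -1; second difference -2 = 2a, so a = -1.
Expanding, the m-coefficient is −2ah = 2h; matching it to the data gives h = 4, and then k = -8.
So Q(m) = -1(m − 4)² − 8.
Q(1) = -1·(-3)² − 8 = -17.

-17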